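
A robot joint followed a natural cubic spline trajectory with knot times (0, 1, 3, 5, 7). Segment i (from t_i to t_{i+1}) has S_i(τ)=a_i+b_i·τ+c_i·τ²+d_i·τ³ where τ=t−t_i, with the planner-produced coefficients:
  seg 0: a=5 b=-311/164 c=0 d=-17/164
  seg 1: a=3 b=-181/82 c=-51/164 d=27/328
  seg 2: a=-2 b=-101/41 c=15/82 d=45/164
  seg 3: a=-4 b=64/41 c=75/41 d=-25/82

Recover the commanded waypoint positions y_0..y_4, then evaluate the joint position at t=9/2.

y_0=5 y_1=3 y_2=-2 y_3=-4 y_4=4
S(9/2) = -5717/1312

y_0 = S_0(0) = a_0 = 5
y_1 = S_1(0) = a_1 = 3
y_2 = S_2(0) = a_2 = -2
y_3 = S_3(0) = a_3 = -4
y_4 = S_3(2) = 4
t_q=9/2 is in segment 2 (τ=3/2); S_2(τ)=-5717/1312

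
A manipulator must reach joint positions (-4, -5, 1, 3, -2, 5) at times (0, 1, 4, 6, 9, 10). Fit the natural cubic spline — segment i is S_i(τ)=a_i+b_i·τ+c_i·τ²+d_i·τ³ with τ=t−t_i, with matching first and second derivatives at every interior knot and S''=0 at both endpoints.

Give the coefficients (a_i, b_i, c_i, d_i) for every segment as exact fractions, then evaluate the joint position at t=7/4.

  seg 0: a=-4 b=-6748/4785 c=0 d=1963/4785
  seg 1: a=-5 b=-859/4785 c=1963/1595 d=-658/3915
  seg 2: a=1 b=12761/4785 c=-1349/4785 d=-91/330
  seg 3: a=3 b=-2823/1595 c=-9266/4785 d=2572/3915
  seg 4: a=-2 b=6937/1595 c=6342/1595 d=-2114/1595
S(7/4) = -230357/51040

Δ: Δ0=-1, Δ1=2, Δ2=1, Δ3=-5/3, Δ4=7
row 1: diag=8, rhs=18; c'=3/8, d'=9/4
row 2: denom=10−3·3/8=71/8; d'=(-6−3·9/4)/(71/8)=-102/71
row 3: denom=10−2·16/71=678/71; d'=(-16−2·-102/71)/(678/71)=-466/339
row 4: denom=8−3·71/226=1595/226; d'=(52−3·-466/339)/(1595/226)=12684/1595
back: M4=12684/1595
back: M3=-466/339−71/226·12684/1595=-18532/4785
back: M2=-102/71−16/71·-18532/4785=-2698/4785
back: M1=9/4−3/8·-2698/4785=3926/1595
M: M0=0, M1=3926/1595, M2=-2698/4785, M3=-18532/4785, M4=12684/1595, M5=0
seg 0: a=-4, c=M0/2=0, d=(M1−M0)/(6·1)=1963/4785, b=Δ0−h0·(2M0+M1)/6=-6748/4785
seg 1: a=-5, c=M1/2=1963/1595, d=(M2−M1)/(6·3)=-658/3915, b=Δ1−h1·(2M1+M2)/6=-859/4785
seg 2: a=1, c=M2/2=-1349/4785, d=(M3−M2)/(6·2)=-91/330, b=Δ2−h2·(2M2+M3)/6=12761/4785
seg 3: a=3, c=M3/2=-9266/4785, d=(M4−M3)/(6·3)=2572/3915, b=Δ3−h3·(2M3+M4)/6=-2823/1595
seg 4: a=-2, c=M4/2=6342/1595, d=(M5−M4)/(6·1)=-2114/1595, b=Δ4−h4·(2M4+M5)/6=6937/1595
t_q=7/4 → seg 1, τ=3/4; S=-5+-859/4785·τ+1963/1595·τ²+-658/3915·τ³=-230357/51040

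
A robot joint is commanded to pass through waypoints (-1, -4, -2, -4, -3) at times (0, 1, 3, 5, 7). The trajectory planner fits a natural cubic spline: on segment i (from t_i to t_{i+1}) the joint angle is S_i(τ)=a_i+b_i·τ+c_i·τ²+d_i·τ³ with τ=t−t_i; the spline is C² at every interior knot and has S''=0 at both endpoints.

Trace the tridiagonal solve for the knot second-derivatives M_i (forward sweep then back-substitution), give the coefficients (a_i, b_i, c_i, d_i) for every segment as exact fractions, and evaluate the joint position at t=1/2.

  seg 0: a=-1 b=-631/164 c=0 d=139/164
  seg 1: a=-4 b=-107/82 c=417/164 d=-57/82
  seg 2: a=-2 b=43/82 c=-267/164 d=71/164
  seg 3: a=-4 b=-65/82 c=159/164 d=-53/328
S(1/2) = -3697/1312

Δ: Δ0=-3, Δ1=1, Δ2=-1, Δ3=1/2
row 1: diag=6, rhs=24; c'=1/3, d'=4
row 2: denom=8−2·1/3=22/3; d'=(-12−2·4)/(22/3)=-30/11
row 3: denom=8−2·3/11=82/11; d'=(9−2·-30/11)/(82/11)=159/82
back: M3=159/82
back: M2=-30/11−3/11·159/82=-267/82
back: M1=4−1/3·-267/82=417/82
M: M0=0, M1=417/82, M2=-267/82, M3=159/82, M4=0
seg 0: a=-1, c=M0/2=0, d=(M1−M0)/(6·1)=139/164, b=Δ0−h0·(2M0+M1)/6=-631/164
seg 1: a=-4, c=M1/2=417/164, d=(M2−M1)/(6·2)=-57/82, b=Δ1−h1·(2M1+M2)/6=-107/82
seg 2: a=-2, c=M2/2=-267/164, d=(M3−M2)/(6·2)=71/164, b=Δ2−h2·(2M2+M3)/6=43/82
seg 3: a=-4, c=M3/2=159/164, d=(M4−M3)/(6·2)=-53/328, b=Δ3−h3·(2M3+M4)/6=-65/82
t_q=1/2 → seg 0, τ=1/2; S=-1+-631/164·τ+0·τ²+139/164·τ³=-3697/1312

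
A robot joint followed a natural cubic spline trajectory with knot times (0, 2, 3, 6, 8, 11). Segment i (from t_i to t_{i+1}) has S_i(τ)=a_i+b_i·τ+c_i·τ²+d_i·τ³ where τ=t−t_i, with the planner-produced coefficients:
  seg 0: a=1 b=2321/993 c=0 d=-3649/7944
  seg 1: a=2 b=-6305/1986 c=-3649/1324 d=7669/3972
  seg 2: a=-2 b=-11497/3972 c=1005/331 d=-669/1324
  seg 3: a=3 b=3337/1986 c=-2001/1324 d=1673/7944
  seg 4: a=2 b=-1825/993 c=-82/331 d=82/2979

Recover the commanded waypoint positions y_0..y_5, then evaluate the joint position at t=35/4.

y_0=1 y_1=2 y_2=-2 y_3=3 y_4=2 y_5=-5
S(35/4) = 5231/10592

y_0 = S_0(0) = a_0 = 1
y_1 = S_1(0) = a_1 = 2
y_2 = S_2(0) = a_2 = -2
y_3 = S_3(0) = a_3 = 3
y_4 = S_4(0) = a_4 = 2
y_5 = S_4(3) = -5
t_q=35/4 is in segment 4 (τ=3/4); S_4(τ)=5231/10592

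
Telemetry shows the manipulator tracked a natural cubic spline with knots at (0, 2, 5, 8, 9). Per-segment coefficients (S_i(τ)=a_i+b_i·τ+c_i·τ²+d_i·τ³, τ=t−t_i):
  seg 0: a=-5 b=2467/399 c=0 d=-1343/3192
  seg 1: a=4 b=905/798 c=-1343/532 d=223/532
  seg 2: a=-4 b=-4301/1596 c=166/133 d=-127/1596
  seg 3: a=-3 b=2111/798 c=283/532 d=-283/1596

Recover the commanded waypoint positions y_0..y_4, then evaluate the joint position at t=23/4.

y_0 = S_0(0) = a_0 = -5
y_1 = S_1(0) = a_1 = 4
y_2 = S_2(0) = a_2 = -4
y_3 = S_3(0) = a_3 = -3
y_4 = S_3(1) = 0
t_q=23/4 is in segment 2 (τ=3/4); S_2(τ)=-182247/34048

y_0=-5 y_1=4 y_2=-4 y_3=-3 y_4=0
S(23/4) = -182247/34048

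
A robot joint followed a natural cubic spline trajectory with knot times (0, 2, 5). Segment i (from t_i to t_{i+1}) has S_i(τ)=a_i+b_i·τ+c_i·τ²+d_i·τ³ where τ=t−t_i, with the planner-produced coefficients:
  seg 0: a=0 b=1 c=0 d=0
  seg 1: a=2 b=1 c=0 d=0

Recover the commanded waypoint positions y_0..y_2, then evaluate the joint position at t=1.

y_0 = S_0(0) = a_0 = 0
y_1 = S_1(0) = a_1 = 2
y_2 = S_1(3) = 5
t_q=1 is in segment 0 (τ=1); S_0(τ)=1

y_0=0 y_1=2 y_2=5
S(1) = 1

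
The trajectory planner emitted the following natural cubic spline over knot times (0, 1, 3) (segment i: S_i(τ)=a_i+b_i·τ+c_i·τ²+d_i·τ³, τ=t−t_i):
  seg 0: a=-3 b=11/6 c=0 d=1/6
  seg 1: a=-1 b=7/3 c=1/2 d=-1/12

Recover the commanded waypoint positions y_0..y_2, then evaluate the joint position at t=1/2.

y_0 = S_0(0) = a_0 = -3
y_1 = S_1(0) = a_1 = -1
y_2 = S_1(2) = 5
t_q=1/2 is in segment 0 (τ=1/2); S_0(τ)=-33/16

y_0=-3 y_1=-1 y_2=5
S(1/2) = -33/16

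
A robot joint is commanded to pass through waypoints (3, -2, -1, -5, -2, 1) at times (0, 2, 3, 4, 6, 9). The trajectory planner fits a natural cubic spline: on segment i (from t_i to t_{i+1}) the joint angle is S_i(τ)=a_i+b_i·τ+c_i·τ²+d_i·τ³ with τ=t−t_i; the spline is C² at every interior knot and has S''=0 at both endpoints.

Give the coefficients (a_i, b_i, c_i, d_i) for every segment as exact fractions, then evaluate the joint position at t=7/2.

Δ: Δ0=-5/2, Δ1=1, Δ2=-4, Δ3=3/2, Δ4=1
row 1: diag=6, rhs=21; c'=1/6, d'=7/2
row 2: denom=4−1·1/6=23/6; d'=(-30−1·7/2)/(23/6)=-201/23
row 3: denom=6−1·6/23=132/23; d'=(33−1·-201/23)/(132/23)=80/11
row 4: denom=10−2·23/66=307/33; d'=(-3−2·80/11)/(307/33)=-579/307
back: M4=-579/307
back: M3=80/11−23/66·-579/307=4869/614
back: M2=-201/23−6/23·4869/614=-3318/307
back: M1=7/2−1/6·-3318/307=3255/614
M: M0=0, M1=3255/614, M2=-3318/307, M3=4869/614, M4=-579/307, M5=0
seg 0: a=3, c=M0/2=0, d=(M1−M0)/(6·2)=1085/2456, b=Δ0−h0·(2M0+M1)/6=-1310/307
seg 1: a=-2, c=M1/2=3255/1228, d=(M2−M1)/(6·1)=-3297/1228, b=Δ1−h1·(2M1+M2)/6=635/614
seg 2: a=-1, c=M2/2=-1659/307, d=(M3−M2)/(6·1)=3835/1228, b=Δ2−h2·(2M2+M3)/6=-2111/1228
seg 3: a=-5, c=M3/2=4869/1228, d=(M4−M3)/(6·2)=-2009/2456, b=Δ3−h3·(2M3+M4)/6=-1939/614
seg 4: a=-2, c=M4/2=-579/614, d=(M5−M4)/(6·3)=193/1842, b=Δ4−h4·(2M4+M5)/6=886/307
t_q=7/2 → seg 2, τ=1/2; S=-1+-2111/1228·τ+-1659/307·τ²+3835/1228·τ³=-27705/9824

  seg 0: a=3 b=-1310/307 c=0 d=1085/2456
  seg 1: a=-2 b=635/614 c=3255/1228 d=-3297/1228
  seg 2: a=-1 b=-2111/1228 c=-1659/307 d=3835/1228
  seg 3: a=-5 b=-1939/614 c=4869/1228 d=-2009/2456
  seg 4: a=-2 b=886/307 c=-579/614 d=193/1842
S(7/2) = -27705/9824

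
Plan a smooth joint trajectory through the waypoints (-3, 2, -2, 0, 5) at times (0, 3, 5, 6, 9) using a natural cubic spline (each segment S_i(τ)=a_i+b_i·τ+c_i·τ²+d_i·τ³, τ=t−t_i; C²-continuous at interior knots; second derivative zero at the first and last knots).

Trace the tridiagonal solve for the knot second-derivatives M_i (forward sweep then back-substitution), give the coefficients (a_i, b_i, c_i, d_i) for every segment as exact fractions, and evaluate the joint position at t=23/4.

  seg 0: a=-3 b=1441/438 c=0 d=-79/438
  seg 1: a=2 b=-346/219 c=-237/146 d=619/876
  seg 2: a=-2 b=89/219 c=191/73 d=-224/219
  seg 3: a=0 b=563/219 c=-33/73 d=11/219
S(23/4) = -765/1168

Δ: Δ0=5/3, Δ1=-2, Δ2=2, Δ3=5/3
row 1: diag=10, rhs=-22; c'=1/5, d'=-11/5
row 2: denom=6−2·1/5=28/5; d'=(24−2·-11/5)/(28/5)=71/14
row 3: denom=8−1·5/28=219/28; d'=(-2−1·71/14)/(219/28)=-66/73
back: M3=-66/73
back: M2=71/14−5/28·-66/73=382/73
back: M1=-11/5−1/5·382/73=-237/73
M: M0=0, M1=-237/73, M2=382/73, M3=-66/73, M4=0
seg 0: a=-3, c=M0/2=0, d=(M1−M0)/(6·3)=-79/438, b=Δ0−h0·(2M0+M1)/6=1441/438
seg 1: a=2, c=M1/2=-237/146, d=(M2−M1)/(6·2)=619/876, b=Δ1−h1·(2M1+M2)/6=-346/219
seg 2: a=-2, c=M2/2=191/73, d=(M3−M2)/(6·1)=-224/219, b=Δ2−h2·(2M2+M3)/6=89/219
seg 3: a=0, c=M3/2=-33/73, d=(M4−M3)/(6·3)=11/219, b=Δ3−h3·(2M3+M4)/6=563/219
t_q=23/4 → seg 2, τ=3/4; S=-2+89/219·τ+191/73·τ²+-224/219·τ³=-765/1168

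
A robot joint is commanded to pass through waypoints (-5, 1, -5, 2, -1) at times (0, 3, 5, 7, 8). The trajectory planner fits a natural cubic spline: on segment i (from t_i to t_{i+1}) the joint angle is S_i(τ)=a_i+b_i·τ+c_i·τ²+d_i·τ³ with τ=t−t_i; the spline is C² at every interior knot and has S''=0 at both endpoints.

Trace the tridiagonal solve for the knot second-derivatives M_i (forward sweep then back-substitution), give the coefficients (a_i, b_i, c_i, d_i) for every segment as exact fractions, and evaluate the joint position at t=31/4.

  seg 0: a=-5 b=451/104 c=0 d=-27/104
  seg 1: a=1 b=-139/52 c=-243/104 d=113/104
  seg 2: a=-5 b=53/52 c=435/104 d=-153/104
  seg 3: a=2 b=5/52 c=-483/104 d=161/104
S(31/4) = 751/6656

Δ: Δ0=2, Δ1=-3, Δ2=7/2, Δ3=-3
row 1: diag=10, rhs=-30; c'=1/5, d'=-3
row 2: denom=8−2·1/5=38/5; d'=(39−2·-3)/(38/5)=225/38
row 3: denom=6−2·5/19=104/19; d'=(-39−2·225/38)/(104/19)=-483/52
back: M3=-483/52
back: M2=225/38−5/19·-483/52=435/52
back: M1=-3−1/5·435/52=-243/52
M: M0=0, M1=-243/52, M2=435/52, M3=-483/52, M4=0
seg 0: a=-5, c=M0/2=0, d=(M1−M0)/(6·3)=-27/104, b=Δ0−h0·(2M0+M1)/6=451/104
seg 1: a=1, c=M1/2=-243/104, d=(M2−M1)/(6·2)=113/104, b=Δ1−h1·(2M1+M2)/6=-139/52
seg 2: a=-5, c=M2/2=435/104, d=(M3−M2)/(6·2)=-153/104, b=Δ2−h2·(2M2+M3)/6=53/52
seg 3: a=2, c=M3/2=-483/104, d=(M4−M3)/(6·1)=161/104, b=Δ3−h3·(2M3+M4)/6=5/52
t_q=31/4 → seg 3, τ=3/4; S=2+5/52·τ+-483/104·τ²+161/104·τ³=751/6656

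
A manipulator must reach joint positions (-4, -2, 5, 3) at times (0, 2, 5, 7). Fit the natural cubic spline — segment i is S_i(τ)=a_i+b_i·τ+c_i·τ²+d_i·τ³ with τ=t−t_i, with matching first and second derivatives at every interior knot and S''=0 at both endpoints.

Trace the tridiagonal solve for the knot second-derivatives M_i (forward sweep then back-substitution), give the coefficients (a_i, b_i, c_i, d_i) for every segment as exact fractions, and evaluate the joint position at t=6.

Δ: Δ0=1, Δ1=7/3, Δ2=-1
row 1: diag=10, rhs=8; c'=3/10, d'=4/5
row 2: denom=10−3·3/10=91/10; d'=(-20−3·4/5)/(91/10)=-32/13
back: M2=-32/13
back: M1=4/5−3/10·-32/13=20/13
M: M0=0, M1=20/13, M2=-32/13, M3=0
seg 0: a=-4, c=M0/2=0, d=(M1−M0)/(6·2)=5/39, b=Δ0−h0·(2M0+M1)/6=19/39
seg 1: a=-2, c=M1/2=10/13, d=(M2−M1)/(6·3)=-2/9, b=Δ1−h1·(2M1+M2)/6=79/39
seg 2: a=5, c=M2/2=-16/13, d=(M3−M2)/(6·2)=8/39, b=Δ2−h2·(2M2+M3)/6=25/39
t_q=6 → seg 2, τ=1; S=5+25/39·τ+-16/13·τ²+8/39·τ³=60/13

  seg 0: a=-4 b=19/39 c=0 d=5/39
  seg 1: a=-2 b=79/39 c=10/13 d=-2/9
  seg 2: a=5 b=25/39 c=-16/13 d=8/39
S(6) = 60/13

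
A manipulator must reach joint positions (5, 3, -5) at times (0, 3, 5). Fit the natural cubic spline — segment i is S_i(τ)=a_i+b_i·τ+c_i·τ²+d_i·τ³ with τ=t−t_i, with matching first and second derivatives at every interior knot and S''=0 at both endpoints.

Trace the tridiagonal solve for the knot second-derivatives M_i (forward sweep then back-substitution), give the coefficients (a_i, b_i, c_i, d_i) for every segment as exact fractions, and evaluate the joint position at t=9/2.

  seg 0: a=5 b=1/3 c=0 d=-1/9
  seg 1: a=3 b=-8/3 c=-1 d=1/6
S(9/2) = -43/16

Δ: Δ0=-2/3, Δ1=-4
row 1: diag=10, rhs=-20; c'=1/5, d'=-2
back: M1=-2
M: M0=0, M1=-2, M2=0
seg 0: a=5, c=M0/2=0, d=(M1−M0)/(6·3)=-1/9, b=Δ0−h0·(2M0+M1)/6=1/3
seg 1: a=3, c=M1/2=-1, d=(M2−M1)/(6·2)=1/6, b=Δ1−h1·(2M1+M2)/6=-8/3
t_q=9/2 → seg 1, τ=3/2; S=3+-8/3·τ+-1·τ²+1/6·τ³=-43/16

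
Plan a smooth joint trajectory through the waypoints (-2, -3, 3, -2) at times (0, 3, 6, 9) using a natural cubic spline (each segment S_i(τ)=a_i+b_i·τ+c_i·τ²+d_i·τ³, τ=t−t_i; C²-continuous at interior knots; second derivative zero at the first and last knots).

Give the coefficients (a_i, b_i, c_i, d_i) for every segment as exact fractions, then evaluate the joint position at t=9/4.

Δ: Δ0=-1/3, Δ1=2, Δ2=-5/3
row 1: diag=12, rhs=14; c'=1/4, d'=7/6
row 2: denom=12−3·1/4=45/4; d'=(-22−3·7/6)/(45/4)=-34/15
back: M2=-34/15
back: M1=7/6−1/4·-34/15=26/15
M: M0=0, M1=26/15, M2=-34/15, M3=0
seg 0: a=-2, c=M0/2=0, d=(M1−M0)/(6·3)=13/135, b=Δ0−h0·(2M0+M1)/6=-6/5
seg 1: a=-3, c=M1/2=13/15, d=(M2−M1)/(6·3)=-2/9, b=Δ1−h1·(2M1+M2)/6=7/5
seg 2: a=3, c=M2/2=-17/15, d=(M3−M2)/(6·3)=17/135, b=Δ2−h2·(2M2+M3)/6=3/5
t_q=9/4 → seg 0, τ=9/4; S=-2+-6/5·τ+0·τ²+13/135·τ³=-1153/320

  seg 0: a=-2 b=-6/5 c=0 d=13/135
  seg 1: a=-3 b=7/5 c=13/15 d=-2/9
  seg 2: a=3 b=3/5 c=-17/15 d=17/135
S(9/4) = -1153/320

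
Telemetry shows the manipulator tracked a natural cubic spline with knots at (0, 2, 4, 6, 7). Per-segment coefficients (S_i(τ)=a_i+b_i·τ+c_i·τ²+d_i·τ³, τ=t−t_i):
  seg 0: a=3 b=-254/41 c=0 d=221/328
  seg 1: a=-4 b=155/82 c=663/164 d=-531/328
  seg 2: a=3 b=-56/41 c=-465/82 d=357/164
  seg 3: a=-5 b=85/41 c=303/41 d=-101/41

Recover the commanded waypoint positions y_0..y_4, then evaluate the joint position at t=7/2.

y_0 = S_0(0) = a_0 = 3
y_1 = S_1(0) = a_1 = -4
y_2 = S_2(0) = a_2 = 3
y_3 = S_3(0) = a_3 = -5
y_4 = S_3(1) = 2
t_q=7/2 is in segment 1 (τ=3/2); S_1(τ)=6475/2624

y_0=3 y_1=-4 y_2=3 y_3=-5 y_4=2
S(7/2) = 6475/2624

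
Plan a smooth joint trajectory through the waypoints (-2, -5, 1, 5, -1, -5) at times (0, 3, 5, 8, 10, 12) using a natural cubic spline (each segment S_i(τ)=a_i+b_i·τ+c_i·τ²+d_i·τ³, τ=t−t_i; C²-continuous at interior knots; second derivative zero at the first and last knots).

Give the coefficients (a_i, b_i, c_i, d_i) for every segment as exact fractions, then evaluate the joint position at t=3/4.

Δ: Δ0=-1, Δ1=3, Δ2=4/3, Δ3=-3, Δ4=-2
row 1: diag=10, rhs=24; c'=1/5, d'=12/5
row 2: denom=10−2·1/5=48/5; d'=(-10−2·12/5)/(48/5)=-37/24
row 3: denom=10−3·5/16=145/16; d'=(-26−3·-37/24)/(145/16)=-342/145
row 4: denom=8−2·32/145=1096/145; d'=(6−2·-342/145)/(1096/145)=777/548
back: M4=777/548
back: M3=-342/145−32/145·777/548=-366/137
back: M2=-37/24−5/16·-366/137=-581/822
back: M1=12/5−1/5·-581/822=2089/822
M: M0=0, M1=2089/822, M2=-581/822, M3=-366/137, M4=777/548, M5=0
seg 0: a=-2, c=M0/2=0, d=(M1−M0)/(6·3)=2089/14796, b=Δ0−h0·(2M0+M1)/6=-3733/1644
seg 1: a=-5, c=M1/2=2089/1644, d=(M2−M1)/(6·2)=-445/1644, b=Δ1−h1·(2M1+M2)/6=1267/822
seg 2: a=1, c=M2/2=-581/1644, d=(M3−M2)/(6·3)=-1615/14796, b=Δ2−h2·(2M2+M3)/6=925/274
seg 3: a=5, c=M3/2=-183/137, d=(M4−M3)/(6·2)=747/2192, b=Δ3−h3·(2M3+M4)/6=-927/548
seg 4: a=-1, c=M4/2=777/1096, d=(M5−M4)/(6·2)=-259/2192, b=Δ4−h4·(2M4+M5)/6=-807/274
t_q=3/4 → seg 0, τ=3/4; S=-2+-3733/1644·τ+0·τ²+2089/14796·τ³=-127783/35072

  seg 0: a=-2 b=-3733/1644 c=0 d=2089/14796
  seg 1: a=-5 b=1267/822 c=2089/1644 d=-445/1644
  seg 2: a=1 b=925/274 c=-581/1644 d=-1615/14796
  seg 3: a=5 b=-927/548 c=-183/137 d=747/2192
  seg 4: a=-1 b=-807/274 c=777/1096 d=-259/2192
S(3/4) = -127783/35072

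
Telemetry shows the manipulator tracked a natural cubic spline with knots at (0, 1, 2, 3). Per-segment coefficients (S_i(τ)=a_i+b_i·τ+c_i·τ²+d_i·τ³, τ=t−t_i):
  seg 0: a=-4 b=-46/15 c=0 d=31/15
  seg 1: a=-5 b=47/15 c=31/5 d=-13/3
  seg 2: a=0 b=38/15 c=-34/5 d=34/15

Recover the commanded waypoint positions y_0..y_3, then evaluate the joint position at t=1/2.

y_0=-4 y_1=-5 y_2=0 y_3=-2
S(1/2) = -211/40

y_0 = S_0(0) = a_0 = -4
y_1 = S_1(0) = a_1 = -5
y_2 = S_2(0) = a_2 = 0
y_3 = S_2(1) = -2
t_q=1/2 is in segment 0 (τ=1/2); S_0(τ)=-211/40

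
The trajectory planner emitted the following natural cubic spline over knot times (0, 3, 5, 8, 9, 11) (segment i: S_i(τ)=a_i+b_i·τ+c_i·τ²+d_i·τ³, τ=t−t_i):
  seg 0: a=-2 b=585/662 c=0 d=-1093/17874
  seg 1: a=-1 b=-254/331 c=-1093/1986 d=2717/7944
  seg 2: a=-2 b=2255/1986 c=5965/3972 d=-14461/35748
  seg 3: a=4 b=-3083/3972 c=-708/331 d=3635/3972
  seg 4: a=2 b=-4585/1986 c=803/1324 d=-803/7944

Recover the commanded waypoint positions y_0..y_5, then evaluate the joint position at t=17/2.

y_0 = S_0(0) = a_0 = -2
y_1 = S_1(0) = a_1 = -1
y_2 = S_2(0) = a_2 = -2
y_3 = S_3(0) = a_3 = 4
y_4 = S_4(0) = a_4 = 2
y_5 = S_4(2) = -1
t_q=17/2 is in segment 3 (τ=1/2); S_3(τ)=33805/10592

y_0=-2 y_1=-1 y_2=-2 y_3=4 y_4=2 y_5=-1
S(17/2) = 33805/10592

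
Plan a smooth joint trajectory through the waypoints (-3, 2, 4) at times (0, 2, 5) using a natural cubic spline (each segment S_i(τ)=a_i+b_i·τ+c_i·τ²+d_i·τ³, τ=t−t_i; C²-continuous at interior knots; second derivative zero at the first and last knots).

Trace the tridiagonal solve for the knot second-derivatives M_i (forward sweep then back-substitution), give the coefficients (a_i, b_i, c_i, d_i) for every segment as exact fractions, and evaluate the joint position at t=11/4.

  seg 0: a=-3 b=43/15 c=0 d=-11/120
  seg 1: a=2 b=53/30 c=-11/20 d=11/180
S(11/4) = 3893/1280

Δ: Δ0=5/2, Δ1=2/3
row 1: diag=10, rhs=-11; c'=3/10, d'=-11/10
back: M1=-11/10
M: M0=0, M1=-11/10, M2=0
seg 0: a=-3, c=M0/2=0, d=(M1−M0)/(6·2)=-11/120, b=Δ0−h0·(2M0+M1)/6=43/15
seg 1: a=2, c=M1/2=-11/20, d=(M2−M1)/(6·3)=11/180, b=Δ1−h1·(2M1+M2)/6=53/30
t_q=11/4 → seg 1, τ=3/4; S=2+53/30·τ+-11/20·τ²+11/180·τ³=3893/1280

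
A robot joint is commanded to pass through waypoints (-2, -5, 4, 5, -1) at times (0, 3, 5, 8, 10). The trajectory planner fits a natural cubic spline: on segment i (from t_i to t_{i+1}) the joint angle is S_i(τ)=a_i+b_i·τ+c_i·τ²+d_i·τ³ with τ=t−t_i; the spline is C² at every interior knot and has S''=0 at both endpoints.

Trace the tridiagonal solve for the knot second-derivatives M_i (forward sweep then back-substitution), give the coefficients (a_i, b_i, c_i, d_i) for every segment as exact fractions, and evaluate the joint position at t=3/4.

Δ: Δ0=-1, Δ1=9/2, Δ2=1/3, Δ3=-3
row 1: diag=10, rhs=33; c'=1/5, d'=33/10
row 2: denom=10−2·1/5=48/5; d'=(-25−2·33/10)/(48/5)=-79/24
row 3: denom=10−3·5/16=145/16; d'=(-20−3·-79/24)/(145/16)=-162/145
back: M3=-162/145
back: M2=-79/24−5/16·-162/145=-256/87
back: M1=33/10−1/5·-256/87=3383/870
M: M0=0, M1=3383/870, M2=-256/87, M3=-162/145, M4=0
seg 0: a=-2, c=M0/2=0, d=(M1−M0)/(6·3)=3383/15660, b=Δ0−h0·(2M0+M1)/6=-5123/1740
seg 1: a=-5, c=M1/2=3383/1740, d=(M2−M1)/(6·2)=-1981/3480, b=Δ1−h1·(2M1+M2)/6=2513/870
seg 2: a=4, c=M2/2=-128/87, d=(M3−M2)/(6·3)=397/3915, b=Δ2−h2·(2M2+M3)/6=556/145
seg 3: a=5, c=M3/2=-81/145, d=(M4−M3)/(6·2)=27/290, b=Δ3−h3·(2M3+M4)/6=-327/145
t_q=3/4 → seg 0, τ=3/4; S=-2+-5123/1740·τ+0·τ²+3383/15660·τ³=-30565/7424

  seg 0: a=-2 b=-5123/1740 c=0 d=3383/15660
  seg 1: a=-5 b=2513/870 c=3383/1740 d=-1981/3480
  seg 2: a=4 b=556/145 c=-128/87 d=397/3915
  seg 3: a=5 b=-327/145 c=-81/145 d=27/290
S(3/4) = -30565/7424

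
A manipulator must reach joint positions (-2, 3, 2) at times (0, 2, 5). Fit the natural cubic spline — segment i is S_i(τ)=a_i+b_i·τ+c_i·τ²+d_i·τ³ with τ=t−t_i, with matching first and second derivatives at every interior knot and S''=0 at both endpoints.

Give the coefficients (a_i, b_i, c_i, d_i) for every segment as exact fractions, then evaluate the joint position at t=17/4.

  seg 0: a=-2 b=46/15 c=0 d=-17/120
  seg 1: a=3 b=41/30 c=-17/20 d=17/180
S(17/4) = 729/256

Δ: Δ0=5/2, Δ1=-1/3
row 1: diag=10, rhs=-17; c'=3/10, d'=-17/10
back: M1=-17/10
M: M0=0, M1=-17/10, M2=0
seg 0: a=-2, c=M0/2=0, d=(M1−M0)/(6·2)=-17/120, b=Δ0−h0·(2M0+M1)/6=46/15
seg 1: a=3, c=M1/2=-17/20, d=(M2−M1)/(6·3)=17/180, b=Δ1−h1·(2M1+M2)/6=41/30
t_q=17/4 → seg 1, τ=9/4; S=3+41/30·τ+-17/20·τ²+17/180·τ³=729/256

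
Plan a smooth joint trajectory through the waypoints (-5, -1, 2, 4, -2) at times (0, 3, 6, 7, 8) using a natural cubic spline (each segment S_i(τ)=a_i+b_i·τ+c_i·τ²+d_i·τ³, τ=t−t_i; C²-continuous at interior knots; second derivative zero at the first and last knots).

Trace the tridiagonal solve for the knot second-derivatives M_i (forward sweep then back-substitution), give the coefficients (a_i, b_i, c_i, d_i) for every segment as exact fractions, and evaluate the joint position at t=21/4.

  seg 0: a=-5 b=587/336 c=0 d=-139/3024
  seg 1: a=-1 b=85/168 c=-139/336 d=583/3024
  seg 2: a=2 b=155/48 c=37/28 d=-857/336
  seg 3: a=4 b=-299/168 c=-709/112 d=709/336
S(21/4) = 1721/7168

Δ: Δ0=4/3, Δ1=1, Δ2=2, Δ3=-6
row 1: diag=12, rhs=-2; c'=1/4, d'=-1/6
row 2: denom=8−3·1/4=29/4; d'=(6−3·-1/6)/(29/4)=26/29
row 3: denom=4−1·4/29=112/29; d'=(-48−1·26/29)/(112/29)=-709/56
back: M3=-709/56
back: M2=26/29−4/29·-709/56=37/14
back: M1=-1/6−1/4·37/14=-139/168
M: M0=0, M1=-139/168, M2=37/14, M3=-709/56, M4=0
seg 0: a=-5, c=M0/2=0, d=(M1−M0)/(6·3)=-139/3024, b=Δ0−h0·(2M0+M1)/6=587/336
seg 1: a=-1, c=M1/2=-139/336, d=(M2−M1)/(6·3)=583/3024, b=Δ1−h1·(2M1+M2)/6=85/168
seg 2: a=2, c=M2/2=37/28, d=(M3−M2)/(6·1)=-857/336, b=Δ2−h2·(2M2+M3)/6=155/48
seg 3: a=4, c=M3/2=-709/112, d=(M4−M3)/(6·1)=709/336, b=Δ3−h3·(2M3+M4)/6=-299/168
t_q=21/4 → seg 1, τ=9/4; S=-1+85/168·τ+-139/336·τ²+583/3024·τ³=1721/7168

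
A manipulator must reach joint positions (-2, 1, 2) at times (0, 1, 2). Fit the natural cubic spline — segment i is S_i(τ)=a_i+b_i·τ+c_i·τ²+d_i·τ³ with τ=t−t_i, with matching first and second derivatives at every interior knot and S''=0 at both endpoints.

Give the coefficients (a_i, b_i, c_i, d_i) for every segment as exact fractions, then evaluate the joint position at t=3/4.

  seg 0: a=-2 b=7/2 c=0 d=-1/2
  seg 1: a=1 b=2 c=-3/2 d=1/2
S(3/4) = 53/128

Δ: Δ0=3, Δ1=1
row 1: diag=4, rhs=-12; c'=1/4, d'=-3
back: M1=-3
M: M0=0, M1=-3, M2=0
seg 0: a=-2, c=M0/2=0, d=(M1−M0)/(6·1)=-1/2, b=Δ0−h0·(2M0+M1)/6=7/2
seg 1: a=1, c=M1/2=-3/2, d=(M2−M1)/(6·1)=1/2, b=Δ1−h1·(2M1+M2)/6=2
t_q=3/4 → seg 0, τ=3/4; S=-2+7/2·τ+0·τ²+-1/2·τ³=53/128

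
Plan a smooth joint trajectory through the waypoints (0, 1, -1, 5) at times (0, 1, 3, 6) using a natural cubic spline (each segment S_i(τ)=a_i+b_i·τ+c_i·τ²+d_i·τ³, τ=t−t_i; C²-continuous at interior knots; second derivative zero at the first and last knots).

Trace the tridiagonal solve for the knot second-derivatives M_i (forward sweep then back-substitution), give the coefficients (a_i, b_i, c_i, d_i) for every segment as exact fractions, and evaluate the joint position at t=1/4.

  seg 0: a=0 b=41/28 c=0 d=-13/28
  seg 1: a=1 b=1/14 c=-39/28 d=3/7
  seg 2: a=-1 b=-5/14 c=33/28 d=-11/84
S(1/4) = 643/1792

Δ: Δ0=1, Δ1=-1, Δ2=2
row 1: diag=6, rhs=-12; c'=1/3, d'=-2
row 2: denom=10−2·1/3=28/3; d'=(18−2·-2)/(28/3)=33/14
back: M2=33/14
back: M1=-2−1/3·33/14=-39/14
M: M0=0, M1=-39/14, M2=33/14, M3=0
seg 0: a=0, c=M0/2=0, d=(M1−M0)/(6·1)=-13/28, b=Δ0−h0·(2M0+M1)/6=41/28
seg 1: a=1, c=M1/2=-39/28, d=(M2−M1)/(6·2)=3/7, b=Δ1−h1·(2M1+M2)/6=1/14
seg 2: a=-1, c=M2/2=33/28, d=(M3−M2)/(6·3)=-11/84, b=Δ2−h2·(2M2+M3)/6=-5/14
t_q=1/4 → seg 0, τ=1/4; S=0+41/28·τ+0·τ²+-13/28·τ³=643/1792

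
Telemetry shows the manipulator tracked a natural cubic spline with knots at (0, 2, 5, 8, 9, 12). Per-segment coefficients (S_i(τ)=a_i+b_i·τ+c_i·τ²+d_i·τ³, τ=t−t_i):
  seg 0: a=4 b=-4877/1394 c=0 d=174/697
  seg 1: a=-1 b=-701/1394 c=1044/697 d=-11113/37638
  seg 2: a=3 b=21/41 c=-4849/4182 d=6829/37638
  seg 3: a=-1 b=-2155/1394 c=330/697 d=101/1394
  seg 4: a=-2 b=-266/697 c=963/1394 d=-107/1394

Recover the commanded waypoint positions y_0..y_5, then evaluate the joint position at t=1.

y_0 = S_0(0) = a_0 = 4
y_1 = S_1(0) = a_1 = -1
y_2 = S_2(0) = a_2 = 3
y_3 = S_3(0) = a_3 = -1
y_4 = S_4(0) = a_4 = -2
y_5 = S_4(3) = 1
t_q=1 is in segment 0 (τ=1); S_0(τ)=1047/1394

y_0=4 y_1=-1 y_2=3 y_3=-1 y_4=-2 y_5=1
S(1) = 1047/1394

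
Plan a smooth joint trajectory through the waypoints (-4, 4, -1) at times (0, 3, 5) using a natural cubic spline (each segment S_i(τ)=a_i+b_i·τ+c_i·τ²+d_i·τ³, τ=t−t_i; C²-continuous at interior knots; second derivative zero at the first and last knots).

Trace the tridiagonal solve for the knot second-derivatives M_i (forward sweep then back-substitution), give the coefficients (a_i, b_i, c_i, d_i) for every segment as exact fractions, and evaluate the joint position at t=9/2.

Δ: Δ0=8/3, Δ1=-5/2
row 1: diag=10, rhs=-31; c'=1/5, d'=-31/10
back: M1=-31/10
M: M0=0, M1=-31/10, M2=0
seg 0: a=-4, c=M0/2=0, d=(M1−M0)/(6·3)=-31/180, b=Δ0−h0·(2M0+M1)/6=253/60
seg 1: a=4, c=M1/2=-31/20, d=(M2−M1)/(6·2)=31/120, b=Δ1−h1·(2M1+M2)/6=-13/30
t_q=9/2 → seg 1, τ=3/2; S=4+-13/30·τ+-31/20·τ²+31/120·τ³=47/64

  seg 0: a=-4 b=253/60 c=0 d=-31/180
  seg 1: a=4 b=-13/30 c=-31/20 d=31/120
S(9/2) = 47/64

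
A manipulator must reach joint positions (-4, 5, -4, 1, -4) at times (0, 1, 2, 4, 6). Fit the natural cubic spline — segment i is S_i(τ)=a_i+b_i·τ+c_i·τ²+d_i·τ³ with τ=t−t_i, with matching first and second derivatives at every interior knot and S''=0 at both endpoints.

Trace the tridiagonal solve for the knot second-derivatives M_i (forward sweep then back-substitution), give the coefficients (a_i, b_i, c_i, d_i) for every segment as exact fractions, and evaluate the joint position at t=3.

Δ: Δ0=9, Δ1=-9, Δ2=5/2, Δ3=-5/2
row 1: diag=4, rhs=-108; c'=1/4, d'=-27
row 2: denom=6−1·1/4=23/4; d'=(69−1·-27)/(23/4)=384/23
row 3: denom=8−2·8/23=168/23; d'=(-30−2·384/23)/(168/23)=-243/28
back: M3=-243/28
back: M2=384/23−8/23·-243/28=138/7
back: M1=-27−1/4·138/7=-447/14
M: M0=0, M1=-447/14, M2=138/7, M3=-243/28, M4=0
seg 0: a=-4, c=M0/2=0, d=(M1−M0)/(6·1)=-149/28, b=Δ0−h0·(2M0+M1)/6=401/28
seg 1: a=5, c=M1/2=-447/28, d=(M2−M1)/(6·1)=241/28, b=Δ1−h1·(2M1+M2)/6=-23/14
seg 2: a=-4, c=M2/2=69/7, d=(M3−M2)/(6·2)=-265/112, b=Δ2−h2·(2M2+M3)/6=-31/4
seg 3: a=1, c=M3/2=-243/56, d=(M4−M3)/(6·2)=81/112, b=Δ3−h3·(2M3+M4)/6=23/7
t_q=3 → seg 2, τ=1; S=-4+-31/4·τ+69/7·τ²+-265/112·τ³=-477/112

  seg 0: a=-4 b=401/28 c=0 d=-149/28
  seg 1: a=5 b=-23/14 c=-447/28 d=241/28
  seg 2: a=-4 b=-31/4 c=69/7 d=-265/112
  seg 3: a=1 b=23/7 c=-243/56 d=81/112
S(3) = -477/112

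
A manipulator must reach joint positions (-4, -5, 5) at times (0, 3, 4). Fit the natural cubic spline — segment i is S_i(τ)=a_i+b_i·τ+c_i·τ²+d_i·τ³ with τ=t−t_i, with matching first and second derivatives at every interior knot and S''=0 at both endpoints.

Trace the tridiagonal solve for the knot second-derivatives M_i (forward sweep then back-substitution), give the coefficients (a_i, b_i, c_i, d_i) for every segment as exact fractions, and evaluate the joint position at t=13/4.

Δ: Δ0=-1/3, Δ1=10
row 1: diag=8, rhs=62; c'=1/8, d'=31/4
back: M1=31/4
M: M0=0, M1=31/4, M2=0
seg 0: a=-4, c=M0/2=0, d=(M1−M0)/(6·3)=31/72, b=Δ0−h0·(2M0+M1)/6=-101/24
seg 1: a=-5, c=M1/2=31/8, d=(M2−M1)/(6·1)=-31/24, b=Δ1−h1·(2M1+M2)/6=89/12
t_q=13/4 → seg 1, τ=1/4; S=-5+89/12·τ+31/8·τ²+-31/24·τ³=-1497/512

  seg 0: a=-4 b=-101/24 c=0 d=31/72
  seg 1: a=-5 b=89/12 c=31/8 d=-31/24
S(13/4) = -1497/512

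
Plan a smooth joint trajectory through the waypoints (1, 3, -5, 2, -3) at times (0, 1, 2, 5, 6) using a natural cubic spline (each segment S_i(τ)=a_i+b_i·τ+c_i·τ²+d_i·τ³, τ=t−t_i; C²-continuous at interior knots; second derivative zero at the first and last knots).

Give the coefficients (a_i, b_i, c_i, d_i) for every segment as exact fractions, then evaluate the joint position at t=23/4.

  seg 0: a=1 b=809/159 c=0 d=-491/159
  seg 1: a=3 b=-664/159 c=-491/53 d=865/159
  seg 2: a=-5 b=-1015/159 c=374/53 d=-220/159
  seg 3: a=2 b=-223/159 c=-286/53 d=286/159
S(23/4) = -2253/1696

Δ: Δ0=2, Δ1=-8, Δ2=7/3, Δ3=-5
row 1: diag=4, rhs=-60; c'=1/4, d'=-15
row 2: denom=8−1·1/4=31/4; d'=(62−1·-15)/(31/4)=308/31
row 3: denom=8−3·12/31=212/31; d'=(-44−3·308/31)/(212/31)=-572/53
back: M3=-572/53
back: M2=308/31−12/31·-572/53=748/53
back: M1=-15−1/4·748/53=-982/53
M: M0=0, M1=-982/53, M2=748/53, M3=-572/53, M4=0
seg 0: a=1, c=M0/2=0, d=(M1−M0)/(6·1)=-491/159, b=Δ0−h0·(2M0+M1)/6=809/159
seg 1: a=3, c=M1/2=-491/53, d=(M2−M1)/(6·1)=865/159, b=Δ1−h1·(2M1+M2)/6=-664/159
seg 2: a=-5, c=M2/2=374/53, d=(M3−M2)/(6·3)=-220/159, b=Δ2−h2·(2M2+M3)/6=-1015/159
seg 3: a=2, c=M3/2=-286/53, d=(M4−M3)/(6·1)=286/159, b=Δ3−h3·(2M3+M4)/6=-223/159
t_q=23/4 → seg 3, τ=3/4; S=2+-223/159·τ+-286/53·τ²+286/159·τ³=-2253/1696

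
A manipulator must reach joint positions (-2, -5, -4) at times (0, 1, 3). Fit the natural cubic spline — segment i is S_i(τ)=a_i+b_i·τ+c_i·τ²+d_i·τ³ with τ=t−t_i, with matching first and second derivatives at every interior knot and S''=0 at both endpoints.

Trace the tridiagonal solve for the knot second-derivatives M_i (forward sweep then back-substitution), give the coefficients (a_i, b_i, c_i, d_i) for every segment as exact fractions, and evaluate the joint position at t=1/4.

  seg 0: a=-2 b=-43/12 c=0 d=7/12
  seg 1: a=-5 b=-11/6 c=7/4 d=-7/24
S(1/4) = -739/256

Δ: Δ0=-3, Δ1=1/2
row 1: diag=6, rhs=21; c'=1/3, d'=7/2
back: M1=7/2
M: M0=0, M1=7/2, M2=0
seg 0: a=-2, c=M0/2=0, d=(M1−M0)/(6·1)=7/12, b=Δ0−h0·(2M0+M1)/6=-43/12
seg 1: a=-5, c=M1/2=7/4, d=(M2−M1)/(6·2)=-7/24, b=Δ1−h1·(2M1+M2)/6=-11/6
t_q=1/4 → seg 0, τ=1/4; S=-2+-43/12·τ+0·τ²+7/12·τ³=-739/256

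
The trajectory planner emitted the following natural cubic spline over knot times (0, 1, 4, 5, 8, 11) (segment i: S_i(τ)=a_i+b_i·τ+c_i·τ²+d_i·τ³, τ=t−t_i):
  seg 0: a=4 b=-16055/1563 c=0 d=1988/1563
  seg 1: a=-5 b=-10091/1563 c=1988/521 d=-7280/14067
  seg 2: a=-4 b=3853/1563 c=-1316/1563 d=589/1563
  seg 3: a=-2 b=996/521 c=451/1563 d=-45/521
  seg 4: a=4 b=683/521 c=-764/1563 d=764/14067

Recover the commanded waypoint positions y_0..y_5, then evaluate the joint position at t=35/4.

y_0=4 y_1=-5 y_2=-4 y_3=-2 y_4=4 y_5=5
S(35/4) = 39439/8336

y_0 = S_0(0) = a_0 = 4
y_1 = S_1(0) = a_1 = -5
y_2 = S_2(0) = a_2 = -4
y_3 = S_3(0) = a_3 = -2
y_4 = S_4(0) = a_4 = 4
y_5 = S_4(3) = 5
t_q=35/4 is in segment 4 (τ=3/4); S_4(τ)=39439/8336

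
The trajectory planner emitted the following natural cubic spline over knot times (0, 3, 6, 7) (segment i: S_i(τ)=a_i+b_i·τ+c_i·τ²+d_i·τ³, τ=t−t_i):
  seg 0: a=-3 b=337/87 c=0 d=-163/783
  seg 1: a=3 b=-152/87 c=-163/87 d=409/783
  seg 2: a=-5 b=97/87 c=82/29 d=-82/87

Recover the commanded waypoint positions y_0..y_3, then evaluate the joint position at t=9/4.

y_0 = S_0(0) = a_0 = -3
y_1 = S_1(0) = a_1 = 3
y_2 = S_2(0) = a_2 = -5
y_3 = S_2(1) = -2
t_q=9/4 is in segment 0 (τ=9/4); S_0(τ)=6207/1856

y_0=-3 y_1=3 y_2=-5 y_3=-2
S(9/4) = 6207/1856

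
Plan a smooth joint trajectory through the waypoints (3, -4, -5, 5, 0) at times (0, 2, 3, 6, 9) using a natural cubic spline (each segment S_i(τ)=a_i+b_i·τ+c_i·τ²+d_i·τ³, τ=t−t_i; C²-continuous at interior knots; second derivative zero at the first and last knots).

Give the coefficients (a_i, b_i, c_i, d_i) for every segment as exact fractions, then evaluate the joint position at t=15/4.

Δ: Δ0=-7/2, Δ1=-1, Δ2=10/3, Δ3=-5/3
row 1: diag=6, rhs=15; c'=1/6, d'=5/2
row 2: denom=8−1·1/6=47/6; d'=(26−1·5/2)/(47/6)=3
row 3: denom=12−3·18/47=510/47; d'=(-30−3·3)/(510/47)=-611/170
back: M3=-611/170
back: M2=3−18/47·-611/170=372/85
back: M1=5/2−1/6·372/85=301/170
M: M0=0, M1=301/170, M2=372/85, M3=-611/170, M4=0
seg 0: a=3, c=M0/2=0, d=(M1−M0)/(6·2)=301/2040, b=Δ0−h0·(2M0+M1)/6=-1043/255
seg 1: a=-4, c=M1/2=301/340, d=(M2−M1)/(6·1)=443/1020, b=Δ1−h1·(2M1+M2)/6=-1183/510
seg 2: a=-5, c=M2/2=186/85, d=(M3−M2)/(6·3)=-271/612, b=Δ2−h2·(2M2+M3)/6=769/1020
seg 3: a=5, c=M3/2=-611/340, d=(M4−M3)/(6·3)=611/3060, b=Δ3−h3·(2M3+M4)/6=983/510
t_q=15/4 → seg 2, τ=3/4; S=-5+769/1020·τ+186/85·τ²+-271/612·τ³=-73777/21760

  seg 0: a=3 b=-1043/255 c=0 d=301/2040
  seg 1: a=-4 b=-1183/510 c=301/340 d=443/1020
  seg 2: a=-5 b=769/1020 c=186/85 d=-271/612
  seg 3: a=5 b=983/510 c=-611/340 d=611/3060
S(15/4) = -73777/21760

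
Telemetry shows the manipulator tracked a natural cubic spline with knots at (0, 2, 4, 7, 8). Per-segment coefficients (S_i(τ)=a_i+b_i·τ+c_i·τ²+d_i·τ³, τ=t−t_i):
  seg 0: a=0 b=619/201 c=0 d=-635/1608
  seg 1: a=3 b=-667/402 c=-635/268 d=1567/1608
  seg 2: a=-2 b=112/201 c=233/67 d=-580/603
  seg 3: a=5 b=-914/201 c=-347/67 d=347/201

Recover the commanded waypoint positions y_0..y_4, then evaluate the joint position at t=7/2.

y_0 = S_0(0) = a_0 = 0
y_1 = S_1(0) = a_1 = 3
y_2 = S_2(0) = a_2 = -2
y_3 = S_3(0) = a_3 = 5
y_4 = S_3(1) = -3
t_q=7/2 is in segment 1 (τ=3/2); S_1(τ)=-6565/4288

y_0=0 y_1=3 y_2=-2 y_3=5 y_4=-3
S(7/2) = -6565/4288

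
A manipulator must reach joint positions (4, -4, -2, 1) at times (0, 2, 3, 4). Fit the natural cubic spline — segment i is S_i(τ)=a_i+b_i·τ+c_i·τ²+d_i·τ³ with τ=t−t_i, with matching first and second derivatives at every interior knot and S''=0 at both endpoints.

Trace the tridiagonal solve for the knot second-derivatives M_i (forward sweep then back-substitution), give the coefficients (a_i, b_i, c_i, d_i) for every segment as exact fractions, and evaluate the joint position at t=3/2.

Δ: Δ0=-4, Δ1=2, Δ2=3
row 1: diag=6, rhs=36; c'=1/6, d'=6
row 2: denom=4−1·1/6=23/6; d'=(6−1·6)/(23/6)=0
back: M2=0
back: M1=6−1/6·0=6
M: M0=0, M1=6, M2=0, M3=0
seg 0: a=4, c=M0/2=0, d=(M1−M0)/(6·2)=1/2, b=Δ0−h0·(2M0+M1)/6=-6
seg 1: a=-4, c=M1/2=3, d=(M2−M1)/(6·1)=-1, b=Δ1−h1·(2M1+M2)/6=0
seg 2: a=-2, c=M2/2=0, d=(M3−M2)/(6·1)=0, b=Δ2−h2·(2M2+M3)/6=3
t_q=3/2 → seg 0, τ=3/2; S=4+-6·τ+0·τ²+1/2·τ³=-53/16

  seg 0: a=4 b=-6 c=0 d=1/2
  seg 1: a=-4 b=0 c=3 d=-1
  seg 2: a=-2 b=3 c=0 d=0
S(3/2) = -53/16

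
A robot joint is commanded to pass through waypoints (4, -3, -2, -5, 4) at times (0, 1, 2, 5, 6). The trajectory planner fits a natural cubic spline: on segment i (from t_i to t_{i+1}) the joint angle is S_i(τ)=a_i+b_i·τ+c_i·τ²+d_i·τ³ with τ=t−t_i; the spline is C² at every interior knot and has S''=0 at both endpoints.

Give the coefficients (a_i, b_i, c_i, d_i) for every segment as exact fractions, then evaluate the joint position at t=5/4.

  seg 0: a=4 b=-985/106 c=0 d=243/106
  seg 1: a=-3 b=-128/53 c=729/106 d=-367/106
  seg 2: a=-2 b=101/106 c=-186/53 d=101/106
  seg 3: a=-5 b=298/53 c=537/106 d=-179/106
S(5/4) = -21899/6784

Δ: Δ0=-7, Δ1=1, Δ2=-1, Δ3=9
row 1: diag=4, rhs=48; c'=1/4, d'=12
row 2: denom=8−1·1/4=31/4; d'=(-12−1·12)/(31/4)=-96/31
row 3: denom=8−3·12/31=212/31; d'=(60−3·-96/31)/(212/31)=537/53
back: M3=537/53
back: M2=-96/31−12/31·537/53=-372/53
back: M1=12−1/4·-372/53=729/53
M: M0=0, M1=729/53, M2=-372/53, M3=537/53, M4=0
seg 0: a=4, c=M0/2=0, d=(M1−M0)/(6·1)=243/106, b=Δ0−h0·(2M0+M1)/6=-985/106
seg 1: a=-3, c=M1/2=729/106, d=(M2−M1)/(6·1)=-367/106, b=Δ1−h1·(2M1+M2)/6=-128/53
seg 2: a=-2, c=M2/2=-186/53, d=(M3−M2)/(6·3)=101/106, b=Δ2−h2·(2M2+M3)/6=101/106
seg 3: a=-5, c=M3/2=537/106, d=(M4−M3)/(6·1)=-179/106, b=Δ3−h3·(2M3+M4)/6=298/53
t_q=5/4 → seg 1, τ=1/4; S=-3+-128/53·τ+729/106·τ²+-367/106·τ³=-21899/6784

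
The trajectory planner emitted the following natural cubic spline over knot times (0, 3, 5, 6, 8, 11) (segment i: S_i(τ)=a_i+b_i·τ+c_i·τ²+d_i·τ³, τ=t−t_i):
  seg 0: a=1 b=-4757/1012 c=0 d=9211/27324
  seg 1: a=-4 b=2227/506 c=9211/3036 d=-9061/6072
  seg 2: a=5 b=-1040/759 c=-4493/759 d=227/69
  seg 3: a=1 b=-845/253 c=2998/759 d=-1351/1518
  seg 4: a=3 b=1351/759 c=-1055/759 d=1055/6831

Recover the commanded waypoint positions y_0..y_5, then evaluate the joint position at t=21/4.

y_0=1 y_1=-4 y_2=5 y_3=1 y_4=3 y_5=0
S(21/4) = 70255/16192

y_0 = S_0(0) = a_0 = 1
y_1 = S_1(0) = a_1 = -4
y_2 = S_2(0) = a_2 = 5
y_3 = S_3(0) = a_3 = 1
y_4 = S_4(0) = a_4 = 3
y_5 = S_4(3) = 0
t_q=21/4 is in segment 2 (τ=1/4); S_2(τ)=70255/16192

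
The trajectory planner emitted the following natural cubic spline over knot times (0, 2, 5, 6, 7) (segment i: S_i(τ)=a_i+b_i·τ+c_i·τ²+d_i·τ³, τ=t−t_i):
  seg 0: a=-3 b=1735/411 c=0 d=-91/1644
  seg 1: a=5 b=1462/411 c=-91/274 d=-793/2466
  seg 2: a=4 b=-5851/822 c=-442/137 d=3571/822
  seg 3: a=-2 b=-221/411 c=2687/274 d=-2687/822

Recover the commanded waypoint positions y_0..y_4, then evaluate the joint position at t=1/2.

y_0=-3 y_1=5 y_2=4 y_3=-2 y_4=4
S(1/2) = -3929/4384

y_0 = S_0(0) = a_0 = -3
y_1 = S_1(0) = a_1 = 5
y_2 = S_2(0) = a_2 = 4
y_3 = S_3(0) = a_3 = -2
y_4 = S_3(1) = 4
t_q=1/2 is in segment 0 (τ=1/2); S_0(τ)=-3929/4384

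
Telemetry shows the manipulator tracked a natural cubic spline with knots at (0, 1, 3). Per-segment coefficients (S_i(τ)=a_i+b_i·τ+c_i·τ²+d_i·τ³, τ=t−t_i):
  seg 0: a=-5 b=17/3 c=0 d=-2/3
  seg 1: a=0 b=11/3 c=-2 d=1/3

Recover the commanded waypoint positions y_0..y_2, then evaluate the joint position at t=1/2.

y_0=-5 y_1=0 y_2=2
S(1/2) = -9/4

y_0 = S_0(0) = a_0 = -5
y_1 = S_1(0) = a_1 = 0
y_2 = S_1(2) = 2
t_q=1/2 is in segment 0 (τ=1/2); S_0(τ)=-9/4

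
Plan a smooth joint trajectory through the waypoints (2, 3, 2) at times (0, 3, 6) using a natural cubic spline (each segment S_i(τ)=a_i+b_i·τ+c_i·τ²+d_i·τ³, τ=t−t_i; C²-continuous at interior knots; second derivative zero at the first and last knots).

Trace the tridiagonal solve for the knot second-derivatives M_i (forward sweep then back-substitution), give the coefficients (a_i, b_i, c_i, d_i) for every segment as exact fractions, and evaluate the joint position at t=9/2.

Δ: Δ0=1/3, Δ1=-1/3
row 1: diag=12, rhs=-4; c'=1/4, d'=-1/3
back: M1=-1/3
M: M0=0, M1=-1/3, M2=0
seg 0: a=2, c=M0/2=0, d=(M1−M0)/(6·3)=-1/54, b=Δ0−h0·(2M0+M1)/6=1/2
seg 1: a=3, c=M1/2=-1/6, d=(M2−M1)/(6·3)=1/54, b=Δ1−h1·(2M1+M2)/6=0
t_q=9/2 → seg 1, τ=3/2; S=3+0·τ+-1/6·τ²+1/54·τ³=43/16

  seg 0: a=2 b=1/2 c=0 d=-1/54
  seg 1: a=3 b=0 c=-1/6 d=1/54
S(9/2) = 43/16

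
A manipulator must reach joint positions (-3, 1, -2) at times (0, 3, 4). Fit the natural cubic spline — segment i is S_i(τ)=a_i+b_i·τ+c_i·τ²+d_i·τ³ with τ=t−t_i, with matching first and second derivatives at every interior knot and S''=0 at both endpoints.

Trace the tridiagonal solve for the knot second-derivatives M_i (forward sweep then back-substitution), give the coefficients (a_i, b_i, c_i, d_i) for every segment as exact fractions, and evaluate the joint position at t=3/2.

  seg 0: a=-3 b=71/24 c=0 d=-13/72
  seg 1: a=1 b=-23/12 c=-13/8 d=13/24
S(3/2) = 53/64

Δ: Δ0=4/3, Δ1=-3
row 1: diag=8, rhs=-26; c'=1/8, d'=-13/4
back: M1=-13/4
M: M0=0, M1=-13/4, M2=0
seg 0: a=-3, c=M0/2=0, d=(M1−M0)/(6·3)=-13/72, b=Δ0−h0·(2M0+M1)/6=71/24
seg 1: a=1, c=M1/2=-13/8, d=(M2−M1)/(6·1)=13/24, b=Δ1−h1·(2M1+M2)/6=-23/12
t_q=3/2 → seg 0, τ=3/2; S=-3+71/24·τ+0·τ²+-13/72·τ³=53/64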